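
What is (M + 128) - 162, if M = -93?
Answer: -127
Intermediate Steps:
(M + 128) - 162 = (-93 + 128) - 162 = 35 - 162 = -127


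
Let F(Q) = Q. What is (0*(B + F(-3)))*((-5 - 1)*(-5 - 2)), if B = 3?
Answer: 0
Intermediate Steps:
(0*(B + F(-3)))*((-5 - 1)*(-5 - 2)) = (0*(3 - 3))*((-5 - 1)*(-5 - 2)) = (0*0)*(-6*(-7)) = 0*42 = 0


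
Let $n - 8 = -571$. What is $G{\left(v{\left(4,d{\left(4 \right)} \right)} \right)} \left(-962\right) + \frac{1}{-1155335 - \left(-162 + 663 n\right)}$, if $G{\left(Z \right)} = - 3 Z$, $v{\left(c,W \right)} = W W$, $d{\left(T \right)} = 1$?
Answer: $\frac{2256574943}{781904} \approx 2886.0$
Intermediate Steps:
$n = -563$ ($n = 8 - 571 = -563$)
$v{\left(c,W \right)} = W^{2}$
$G{\left(v{\left(4,d{\left(4 \right)} \right)} \right)} \left(-962\right) + \frac{1}{-1155335 - \left(-162 + 663 n\right)} = - 3 \cdot 1^{2} \left(-962\right) + \frac{1}{-1155335 + \left(\left(-663\right) \left(-563\right) + 162\right)} = \left(-3\right) 1 \left(-962\right) + \frac{1}{-1155335 + \left(373269 + 162\right)} = \left(-3\right) \left(-962\right) + \frac{1}{-1155335 + 373431} = 2886 + \frac{1}{-781904} = 2886 - \frac{1}{781904} = \frac{2256574943}{781904}$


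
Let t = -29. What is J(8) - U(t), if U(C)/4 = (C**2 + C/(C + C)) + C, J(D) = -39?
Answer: -3289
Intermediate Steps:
U(C) = 2 + 4*C + 4*C**2 (U(C) = 4*((C**2 + C/(C + C)) + C) = 4*((C**2 + C/((2*C))) + C) = 4*((C**2 + (1/(2*C))*C) + C) = 4*((C**2 + 1/2) + C) = 4*((1/2 + C**2) + C) = 4*(1/2 + C + C**2) = 2 + 4*C + 4*C**2)
J(8) - U(t) = -39 - (2 + 4*(-29) + 4*(-29)**2) = -39 - (2 - 116 + 4*841) = -39 - (2 - 116 + 3364) = -39 - 1*3250 = -39 - 3250 = -3289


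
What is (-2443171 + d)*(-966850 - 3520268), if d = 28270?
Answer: 10835945745318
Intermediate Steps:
(-2443171 + d)*(-966850 - 3520268) = (-2443171 + 28270)*(-966850 - 3520268) = -2414901*(-4487118) = 10835945745318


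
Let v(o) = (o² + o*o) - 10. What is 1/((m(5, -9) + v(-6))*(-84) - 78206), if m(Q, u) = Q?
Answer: -1/83834 ≈ -1.1928e-5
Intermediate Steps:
v(o) = -10 + 2*o² (v(o) = (o² + o²) - 10 = 2*o² - 10 = -10 + 2*o²)
1/((m(5, -9) + v(-6))*(-84) - 78206) = 1/((5 + (-10 + 2*(-6)²))*(-84) - 78206) = 1/((5 + (-10 + 2*36))*(-84) - 78206) = 1/((5 + (-10 + 72))*(-84) - 78206) = 1/((5 + 62)*(-84) - 78206) = 1/(67*(-84) - 78206) = 1/(-5628 - 78206) = 1/(-83834) = -1/83834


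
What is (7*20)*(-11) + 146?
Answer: -1394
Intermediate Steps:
(7*20)*(-11) + 146 = 140*(-11) + 146 = -1540 + 146 = -1394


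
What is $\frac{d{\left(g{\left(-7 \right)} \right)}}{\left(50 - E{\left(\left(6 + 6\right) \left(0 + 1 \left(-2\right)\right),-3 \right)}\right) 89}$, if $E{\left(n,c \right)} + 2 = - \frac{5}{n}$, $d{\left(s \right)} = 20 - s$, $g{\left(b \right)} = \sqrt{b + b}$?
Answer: $\frac{480}{110627} - \frac{24 i \sqrt{14}}{110627} \approx 0.0043389 - 0.00081174 i$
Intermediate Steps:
$g{\left(b \right)} = \sqrt{2} \sqrt{b}$ ($g{\left(b \right)} = \sqrt{2 b} = \sqrt{2} \sqrt{b}$)
$E{\left(n,c \right)} = -2 - \frac{5}{n}$
$\frac{d{\left(g{\left(-7 \right)} \right)}}{\left(50 - E{\left(\left(6 + 6\right) \left(0 + 1 \left(-2\right)\right),-3 \right)}\right) 89} = \frac{20 - \sqrt{2} \sqrt{-7}}{\left(50 - \left(-2 - \frac{5}{\left(6 + 6\right) \left(0 + 1 \left(-2\right)\right)}\right)\right) 89} = \frac{20 - \sqrt{2} i \sqrt{7}}{\left(50 - \left(-2 - \frac{5}{12 \left(0 - 2\right)}\right)\right) 89} = \frac{20 - i \sqrt{14}}{\left(50 - \left(-2 - \frac{5}{12 \left(-2\right)}\right)\right) 89} = \frac{20 - i \sqrt{14}}{\left(50 - \left(-2 - \frac{5}{-24}\right)\right) 89} = \frac{20 - i \sqrt{14}}{\left(50 - \left(-2 - - \frac{5}{24}\right)\right) 89} = \frac{20 - i \sqrt{14}}{\left(50 - \left(-2 + \frac{5}{24}\right)\right) 89} = \frac{20 - i \sqrt{14}}{\left(50 - - \frac{43}{24}\right) 89} = \frac{20 - i \sqrt{14}}{\left(50 + \frac{43}{24}\right) 89} = \frac{20 - i \sqrt{14}}{\frac{1243}{24} \cdot 89} = \frac{20 - i \sqrt{14}}{\frac{110627}{24}} = \left(20 - i \sqrt{14}\right) \frac{24}{110627} = \frac{480}{110627} - \frac{24 i \sqrt{14}}{110627}$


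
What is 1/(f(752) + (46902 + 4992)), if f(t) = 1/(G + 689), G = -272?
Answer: 417/21639799 ≈ 1.9270e-5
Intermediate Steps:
f(t) = 1/417 (f(t) = 1/(-272 + 689) = 1/417)
1/(f(752) + (46902 + 4992)) = 1/(1/417 + (46902 + 4992)) = 1/(1/417 + 51894) = 1/(21639799/417) = 417/21639799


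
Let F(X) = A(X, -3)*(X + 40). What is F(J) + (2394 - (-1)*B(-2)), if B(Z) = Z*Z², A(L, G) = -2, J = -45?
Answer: 2396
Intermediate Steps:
B(Z) = Z³
F(X) = -80 - 2*X (F(X) = -2*(X + 40) = -2*(40 + X) = -80 - 2*X)
F(J) + (2394 - (-1)*B(-2)) = (-80 - 2*(-45)) + (2394 - (-1)*(-2)³) = (-80 + 90) + (2394 - (-1)*(-8)) = 10 + (2394 - 1*8) = 10 + (2394 - 8) = 10 + 2386 = 2396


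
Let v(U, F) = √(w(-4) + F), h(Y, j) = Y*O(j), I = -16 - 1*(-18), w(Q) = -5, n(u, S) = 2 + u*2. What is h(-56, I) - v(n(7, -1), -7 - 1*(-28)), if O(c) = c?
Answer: -116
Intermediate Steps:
n(u, S) = 2 + 2*u
I = 2 (I = -16 + 18 = 2)
h(Y, j) = Y*j
v(U, F) = √(-5 + F)
h(-56, I) - v(n(7, -1), -7 - 1*(-28)) = -56*2 - √(-5 + (-7 - 1*(-28))) = -112 - √(-5 + (-7 + 28)) = -112 - √(-5 + 21) = -112 - √16 = -112 - 1*4 = -112 - 4 = -116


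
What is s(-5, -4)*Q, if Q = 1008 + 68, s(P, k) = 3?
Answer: 3228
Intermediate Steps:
Q = 1076
s(-5, -4)*Q = 3*1076 = 3228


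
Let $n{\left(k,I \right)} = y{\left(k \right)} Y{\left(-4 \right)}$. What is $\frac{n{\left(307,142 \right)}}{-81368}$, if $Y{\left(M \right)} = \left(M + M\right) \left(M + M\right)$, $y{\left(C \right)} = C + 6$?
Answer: $- \frac{2504}{10171} \approx -0.24619$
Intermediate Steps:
$y{\left(C \right)} = 6 + C$
$Y{\left(M \right)} = 4 M^{2}$ ($Y{\left(M \right)} = 2 M 2 M = 4 M^{2}$)
$n{\left(k,I \right)} = 384 + 64 k$ ($n{\left(k,I \right)} = \left(6 + k\right) 4 \left(-4\right)^{2} = \left(6 + k\right) 4 \cdot 16 = \left(6 + k\right) 64 = 384 + 64 k$)
$\frac{n{\left(307,142 \right)}}{-81368} = \frac{384 + 64 \cdot 307}{-81368} = \left(384 + 19648\right) \left(- \frac{1}{81368}\right) = 20032 \left(- \frac{1}{81368}\right) = - \frac{2504}{10171}$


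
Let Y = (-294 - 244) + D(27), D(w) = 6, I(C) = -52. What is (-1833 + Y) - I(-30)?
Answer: -2313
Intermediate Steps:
Y = -532 (Y = (-294 - 244) + 6 = -538 + 6 = -532)
(-1833 + Y) - I(-30) = (-1833 - 532) - 1*(-52) = -2365 + 52 = -2313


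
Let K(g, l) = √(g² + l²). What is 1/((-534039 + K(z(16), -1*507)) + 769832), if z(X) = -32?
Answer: 235793/55598080776 - √258073/55598080776 ≈ 4.2319e-6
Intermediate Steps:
1/((-534039 + K(z(16), -1*507)) + 769832) = 1/((-534039 + √((-32)² + (-1*507)²)) + 769832) = 1/((-534039 + √(1024 + (-507)²)) + 769832) = 1/((-534039 + √(1024 + 257049)) + 769832) = 1/((-534039 + √258073) + 769832) = 1/(235793 + √258073)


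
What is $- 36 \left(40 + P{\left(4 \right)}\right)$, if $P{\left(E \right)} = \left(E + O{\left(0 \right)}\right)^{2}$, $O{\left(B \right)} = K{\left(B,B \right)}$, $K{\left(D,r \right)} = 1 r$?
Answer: $-2016$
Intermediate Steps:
$K{\left(D,r \right)} = r$
$O{\left(B \right)} = B$
$P{\left(E \right)} = E^{2}$ ($P{\left(E \right)} = \left(E + 0\right)^{2} = E^{2}$)
$- 36 \left(40 + P{\left(4 \right)}\right) = - 36 \left(40 + 4^{2}\right) = - 36 \left(40 + 16\right) = \left(-36\right) 56 = -2016$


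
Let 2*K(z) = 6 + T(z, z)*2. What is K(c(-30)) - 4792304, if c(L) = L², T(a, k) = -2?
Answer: -4792303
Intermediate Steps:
K(z) = 1 (K(z) = (6 - 2*2)/2 = (6 - 4)/2 = (½)*2 = 1)
K(c(-30)) - 4792304 = 1 - 4792304 = -4792303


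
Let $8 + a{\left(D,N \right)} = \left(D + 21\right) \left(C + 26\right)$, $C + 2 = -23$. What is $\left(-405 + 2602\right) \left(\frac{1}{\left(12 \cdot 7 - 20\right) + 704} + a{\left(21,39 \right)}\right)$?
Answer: $\frac{57370261}{768} \approx 74701.0$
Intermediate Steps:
$C = -25$ ($C = -2 - 23 = -25$)
$a{\left(D,N \right)} = 13 + D$ ($a{\left(D,N \right)} = -8 + \left(D + 21\right) \left(-25 + 26\right) = -8 + \left(21 + D\right) 1 = -8 + \left(21 + D\right) = 13 + D$)
$\left(-405 + 2602\right) \left(\frac{1}{\left(12 \cdot 7 - 20\right) + 704} + a{\left(21,39 \right)}\right) = \left(-405 + 2602\right) \left(\frac{1}{\left(12 \cdot 7 - 20\right) + 704} + \left(13 + 21\right)\right) = 2197 \left(\frac{1}{\left(84 - 20\right) + 704} + 34\right) = 2197 \left(\frac{1}{64 + 704} + 34\right) = 2197 \left(\frac{1}{768} + 34\right) = 2197 \cdot \frac{26113}{768} = \frac{57370261}{768}$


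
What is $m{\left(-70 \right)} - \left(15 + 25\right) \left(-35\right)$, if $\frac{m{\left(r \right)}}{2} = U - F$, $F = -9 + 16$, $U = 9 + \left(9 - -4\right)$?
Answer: $1430$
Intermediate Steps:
$U = 22$ ($U = 9 + \left(9 + 4\right) = 9 + 13 = 22$)
$F = 7$
$m{\left(r \right)} = 30$ ($m{\left(r \right)} = 2 \left(22 - 7\right) = 2 \cdot 15 = 30$)
$m{\left(-70 \right)} - \left(15 + 25\right) \left(-35\right) = 30 - \left(15 + 25\right) \left(-35\right) = 30 - 40 \left(-35\right) = 30 - -1400 = 30 + 1400 = 1430$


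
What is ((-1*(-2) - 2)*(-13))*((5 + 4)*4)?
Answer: 0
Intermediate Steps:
((-1*(-2) - 2)*(-13))*((5 + 4)*4) = ((2 - 2)*(-13))*(9*4) = (0*(-13))*36 = 0*36 = 0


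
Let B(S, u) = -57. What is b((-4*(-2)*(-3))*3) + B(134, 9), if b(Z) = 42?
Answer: -15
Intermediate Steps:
b((-4*(-2)*(-3))*3) + B(134, 9) = 42 - 57 = -15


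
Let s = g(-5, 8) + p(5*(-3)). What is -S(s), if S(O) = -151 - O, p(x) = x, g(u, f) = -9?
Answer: 127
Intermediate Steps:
s = -24 (s = -9 + 5*(-3) = -9 - 15 = -24)
-S(s) = -(-151 - 1*(-24)) = -(-151 + 24) = -1*(-127) = 127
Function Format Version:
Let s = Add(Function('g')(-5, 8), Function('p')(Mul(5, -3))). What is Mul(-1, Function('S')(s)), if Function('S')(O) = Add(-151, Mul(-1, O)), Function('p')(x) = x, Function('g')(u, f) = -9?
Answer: 127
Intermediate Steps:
s = -24 (s = Add(-9, Mul(5, -3)) = Add(-9, -15) = -24)
Mul(-1, Function('S')(s)) = Mul(-1, Add(-151, Mul(-1, -24))) = Mul(-1, Add(-151, 24)) = Mul(-1, -127) = 127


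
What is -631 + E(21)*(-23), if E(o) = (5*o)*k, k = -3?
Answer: 6614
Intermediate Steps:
E(o) = -15*o (E(o) = (5*o)*(-3) = -15*o)
-631 + E(21)*(-23) = -631 - 15*21*(-23) = -631 - 315*(-23) = -631 + 7245 = 6614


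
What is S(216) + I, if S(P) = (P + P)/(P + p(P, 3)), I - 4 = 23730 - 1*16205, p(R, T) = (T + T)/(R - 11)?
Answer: 55586309/7381 ≈ 7531.0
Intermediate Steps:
p(R, T) = 2*T/(-11 + R) (p(R, T) = (2*T)/(-11 + R) = 2*T/(-11 + R))
I = 7529 (I = 4 + (23730 - 1*16205) = 4 + (23730 - 16205) = 4 + 7525 = 7529)
S(P) = 2*P/(P + 6/(-11 + P)) (S(P) = (P + P)/(P + 2*3/(-11 + P)) = (2*P)/(P + 6/(-11 + P)) = 2*P/(P + 6/(-11 + P)))
S(216) + I = 2*216*(-11 + 216)/(6 + 216*(-11 + 216)) + 7529 = 2*216*205/(6 + 216*205) + 7529 = 2*216*205/(6 + 44280) + 7529 = 2*216*205/44286 + 7529 = 2*216*(1/44286)*205 + 7529 = 14760/7381 + 7529 = 55586309/7381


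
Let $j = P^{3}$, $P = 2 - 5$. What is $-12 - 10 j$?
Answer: $258$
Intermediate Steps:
$P = -3$
$j = -27$ ($j = \left(-3\right)^{3} = -27$)
$-12 - 10 j = -12 - -270 = -12 + 270 = 258$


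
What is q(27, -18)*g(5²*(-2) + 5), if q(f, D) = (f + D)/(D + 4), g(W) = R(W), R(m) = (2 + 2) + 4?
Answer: -36/7 ≈ -5.1429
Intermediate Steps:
R(m) = 8 (R(m) = 4 + 4 = 8)
g(W) = 8
q(f, D) = (D + f)/(4 + D)
q(27, -18)*g(5²*(-2) + 5) = ((-18 + 27)/(4 - 18))*8 = (9/(-14))*8 = -1/14*9*8 = -9/14*8 = -36/7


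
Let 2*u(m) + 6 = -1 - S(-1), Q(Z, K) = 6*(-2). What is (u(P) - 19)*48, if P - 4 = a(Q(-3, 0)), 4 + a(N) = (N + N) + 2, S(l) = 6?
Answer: -1224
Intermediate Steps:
Q(Z, K) = -12
a(N) = -2 + 2*N (a(N) = -4 + ((N + N) + 2) = -4 + (2*N + 2) = -4 + (2 + 2*N) = -2 + 2*N)
P = -22 (P = 4 + (-2 + 2*(-12)) = 4 + (-2 - 24) = 4 - 26 = -22)
u(m) = -13/2 (u(m) = -3 + (-1 - 1*6)/2 = -3 + (-1 - 6)/2 = -3 + (1/2)*(-7) = -3 - 7/2 = -13/2)
(u(P) - 19)*48 = (-13/2 - 19)*48 = -51/2*48 = -1224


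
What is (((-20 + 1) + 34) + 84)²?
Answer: 9801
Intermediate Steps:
(((-20 + 1) + 34) + 84)² = ((-19 + 34) + 84)² = (15 + 84)² = 99² = 9801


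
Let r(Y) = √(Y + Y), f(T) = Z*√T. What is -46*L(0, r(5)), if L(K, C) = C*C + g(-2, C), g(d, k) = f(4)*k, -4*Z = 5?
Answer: -460 + 115*√10 ≈ -96.338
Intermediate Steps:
Z = -5/4 (Z = -¼*5 = -5/4 ≈ -1.2500)
f(T) = -5*√T/4
r(Y) = √2*√Y (r(Y) = √(2*Y) = √2*√Y)
g(d, k) = -5*k/2 (g(d, k) = (-5*√4/4)*k = (-5/4*2)*k = -5*k/2)
L(K, C) = C² - 5*C/2 (L(K, C) = C*C - 5*C/2 = C² - 5*C/2)
-46*L(0, r(5)) = -23*√2*√5*(-5 + 2*(√2*√5)) = -23*√10*(-5 + 2*√10)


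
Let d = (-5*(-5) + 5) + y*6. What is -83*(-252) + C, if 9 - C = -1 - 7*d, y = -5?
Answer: 20926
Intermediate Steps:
d = 0 (d = (-5*(-5) + 5) - 5*6 = (25 + 5) - 30 = 30 - 30 = 0)
C = 10 (C = 9 - (-1 - 7*0) = 9 - (-1 + 0) = 9 - 1*(-1) = 9 + 1 = 10)
-83*(-252) + C = -83*(-252) + 10 = 20916 + 10 = 20926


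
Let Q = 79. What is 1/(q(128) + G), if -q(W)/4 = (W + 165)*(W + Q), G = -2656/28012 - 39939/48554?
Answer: -340023662/82491412428521 ≈ -4.1219e-6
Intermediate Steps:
G = -311932673/340023662 (G = -2656*1/28012 - 39939*1/48554 = -664/7003 - 39939/48554 = -311932673/340023662 ≈ -0.91739)
q(W) = -4*(79 + W)*(165 + W) (q(W) = -4*(W + 165)*(W + 79) = -4*(165 + W)*(79 + W) = -4*(79 + W)*(165 + W))
1/(q(128) + G) = 1/((-52140 - 976*128 - 4*128²) - 311932673/340023662) = 1/((-52140 - 124928 - 4*16384) - 311932673/340023662) = 1/((-52140 - 124928 - 65536) - 311932673/340023662) = 1/(-242604 - 311932673/340023662) = 1/(-82491412428521/340023662) = -340023662/82491412428521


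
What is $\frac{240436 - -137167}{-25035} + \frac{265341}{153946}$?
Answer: $- \frac{51487659503}{3854038110} \approx -13.359$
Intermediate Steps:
$\frac{240436 - -137167}{-25035} + \frac{265341}{153946} = \left(240436 + 137167\right) \left(- \frac{1}{25035}\right) + 265341 \cdot \frac{1}{153946} = 377603 \left(- \frac{1}{25035}\right) + \frac{265341}{153946} = - \frac{377603}{25035} + \frac{265341}{153946} = - \frac{51487659503}{3854038110}$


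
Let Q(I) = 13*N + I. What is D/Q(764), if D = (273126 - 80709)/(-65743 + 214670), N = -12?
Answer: 192417/90547616 ≈ 0.0021250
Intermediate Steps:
D = 192417/148927 ≈ 1.2920
Q(I) = -156 + I (Q(I) = 13*(-12) + I = -156 + I)
D/Q(764) = 192417/(148927*(-156 + 764)) = (192417/148927)/608 = (192417/148927)*(1/608) = 192417/90547616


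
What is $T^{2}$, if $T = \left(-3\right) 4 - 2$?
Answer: $196$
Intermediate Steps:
$T = -14$ ($T = -12 - 2 = -14$)
$T^{2} = \left(-14\right)^{2} = 196$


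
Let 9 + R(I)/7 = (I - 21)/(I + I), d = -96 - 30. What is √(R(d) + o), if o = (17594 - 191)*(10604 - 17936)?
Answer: I*√4593558777/6 ≈ 11296.0*I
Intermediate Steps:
d = -126
o = -127598796 (o = 17403*(-7332) = -127598796)
R(I) = -63 + 7*(-21 + I)/(2*I) (R(I) = -63 + 7*((I - 21)/(I + I)) = -63 + 7*((-21 + I)/((2*I))) = -63 + 7*((-21 + I)*(1/(2*I))) = -63 + 7*((-21 + I)/(2*I)) = -63 + 7*(-21 + I)/(2*I))
√(R(d) + o) = √((7/2)*(-21 - 17*(-126))/(-126) - 127598796) = √((7/2)*(-1/126)*(-21 + 2142) - 127598796) = √((7/2)*(-1/126)*2121 - 127598796) = √(-707/12 - 127598796) = √(-1531186259/12) = I*√4593558777/6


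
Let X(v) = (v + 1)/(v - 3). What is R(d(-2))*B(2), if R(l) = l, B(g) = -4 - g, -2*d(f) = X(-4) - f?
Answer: 51/7 ≈ 7.2857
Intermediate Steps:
X(v) = (1 + v)/(-3 + v)
d(f) = -3/14 + f/2 (d(f) = -((1 - 4)/(-3 - 4) - f)/2 = -(-3/(-7) - f)/2 = -(-⅐*(-3) - f)/2 = -(3/7 - f)/2 = -3/14 + f/2)
R(d(-2))*B(2) = (-3/14 + (½)*(-2))*(-4 - 1*2) = (-3/14 - 1)*(-4 - 2) = -17/14*(-6) = 51/7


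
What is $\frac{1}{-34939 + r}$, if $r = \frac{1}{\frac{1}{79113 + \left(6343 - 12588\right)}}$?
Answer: $\frac{1}{37929} \approx 2.6365 \cdot 10^{-5}$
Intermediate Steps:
$r = 72868$ ($r = \frac{1}{\frac{1}{79113 - 6245}} = \frac{1}{\frac{1}{72868}} = 72868$)
$\frac{1}{-34939 + r} = \frac{1}{-34939 + 72868} = \frac{1}{37929}$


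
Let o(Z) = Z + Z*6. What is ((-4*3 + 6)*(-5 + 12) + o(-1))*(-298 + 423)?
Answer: -6125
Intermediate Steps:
o(Z) = 7*Z (o(Z) = Z + 6*Z = 7*Z)
((-4*3 + 6)*(-5 + 12) + o(-1))*(-298 + 423) = ((-4*3 + 6)*(-5 + 12) + 7*(-1))*(-298 + 423) = ((-12 + 6)*7 - 7)*125 = (-6*7 - 7)*125 = (-42 - 7)*125 = -49*125 = -6125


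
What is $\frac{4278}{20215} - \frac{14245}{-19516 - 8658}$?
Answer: $\frac{408491047}{569537410} \approx 0.71723$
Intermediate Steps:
$\frac{4278}{20215} - \frac{14245}{-19516 - 8658} = 4278 \cdot \frac{1}{20215} - \frac{14245}{-28174} = \frac{4278}{20215} - - \frac{14245}{28174} = \frac{4278}{20215} + \frac{14245}{28174} = \frac{408491047}{569537410}$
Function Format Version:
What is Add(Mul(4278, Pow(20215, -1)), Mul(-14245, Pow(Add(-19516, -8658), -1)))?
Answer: Rational(408491047, 569537410) ≈ 0.71723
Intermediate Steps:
Add(Mul(4278, Pow(20215, -1)), Mul(-14245, Pow(Add(-19516, -8658), -1))) = Add(Mul(4278, Rational(1, 20215)), Mul(-14245, Pow(-28174, -1))) = Add(Rational(4278, 20215), Mul(-14245, Rational(-1, 28174))) = Add(Rational(4278, 20215), Rational(14245, 28174)) = Rational(408491047, 569537410)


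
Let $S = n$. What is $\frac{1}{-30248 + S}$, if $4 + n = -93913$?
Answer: $- \frac{1}{124165} \approx -8.0538 \cdot 10^{-6}$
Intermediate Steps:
$n = -93917$ ($n = -4 - 93913 = -93917$)
$S = -93917$
$\frac{1}{-30248 + S} = \frac{1}{-30248 - 93917} = \frac{1}{-124165} = - \frac{1}{124165}$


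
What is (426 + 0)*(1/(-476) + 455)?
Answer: 46131327/238 ≈ 1.9383e+5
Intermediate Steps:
(426 + 0)*(1/(-476) + 455) = 426*(-1/476 + 455) = 426*(216579/476) = 46131327/238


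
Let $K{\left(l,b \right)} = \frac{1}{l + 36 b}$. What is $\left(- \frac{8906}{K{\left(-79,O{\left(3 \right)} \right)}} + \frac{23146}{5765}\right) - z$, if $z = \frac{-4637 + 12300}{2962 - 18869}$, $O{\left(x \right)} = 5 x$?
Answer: $- \frac{376504987181813}{91703855} \approx -4.1057 \cdot 10^{6}$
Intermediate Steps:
$z = - \frac{7663}{15907}$ ($z = \frac{7663}{-15907} = 7663 \left(- \frac{1}{15907}\right) = - \frac{7663}{15907} \approx -0.48174$)
$\left(- \frac{8906}{K{\left(-79,O{\left(3 \right)} \right)}} + \frac{23146}{5765}\right) - z = \left(- \frac{8906}{\frac{1}{-79 + 36 \cdot 5 \cdot 3}} + \frac{23146}{5765}\right) - - \frac{7663}{15907} = \left(- \frac{8906}{\frac{1}{-79 + 36 \cdot 15}} + 23146 \cdot \frac{1}{5765}\right) + \frac{7663}{15907} = \left(- \frac{8906}{\frac{1}{-79 + 540}} + \frac{23146}{5765}\right) + \frac{7663}{15907} = \left(- \frac{8906}{\frac{1}{461}} + \frac{23146}{5765}\right) + \frac{7663}{15907} = \left(- 8906 \frac{1}{\frac{1}{461}} + \frac{23146}{5765}\right) + \frac{7663}{15907} = \left(\left(-8906\right) 461 + \frac{23146}{5765}\right) + \frac{7663}{15907} = \left(-4105666 + \frac{23146}{5765}\right) + \frac{7663}{15907} = - \frac{23669141344}{5765} + \frac{7663}{15907} = - \frac{376504987181813}{91703855}$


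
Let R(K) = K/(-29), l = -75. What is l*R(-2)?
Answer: -150/29 ≈ -5.1724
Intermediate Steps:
R(K) = -K/29 (R(K) = K*(-1/29) = -K/29)
l*R(-2) = -(-75)*(-2)/29 = -75*2/29 = -150/29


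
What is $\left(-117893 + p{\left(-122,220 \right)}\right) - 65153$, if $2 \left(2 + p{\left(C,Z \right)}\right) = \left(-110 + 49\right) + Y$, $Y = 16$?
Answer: $- \frac{366141}{2} \approx -1.8307 \cdot 10^{5}$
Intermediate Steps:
$p{\left(C,Z \right)} = - \frac{49}{2}$ ($p{\left(C,Z \right)} = -2 + \frac{\left(-110 + 49\right) + 16}{2} = -2 + \frac{-61 + 16}{2} = -2 + \frac{1}{2} \left(-45\right) = -2 - \frac{45}{2} = - \frac{49}{2}$)
$\left(-117893 + p{\left(-122,220 \right)}\right) - 65153 = \left(-117893 - \frac{49}{2}\right) - 65153 = - \frac{235835}{2} - 65153 = - \frac{366141}{2}$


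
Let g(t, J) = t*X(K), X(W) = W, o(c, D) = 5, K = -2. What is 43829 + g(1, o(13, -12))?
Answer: 43827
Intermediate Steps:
g(t, J) = -2*t (g(t, J) = t*(-2) = -2*t)
43829 + g(1, o(13, -12)) = 43829 - 2*1 = 43829 - 2 = 43827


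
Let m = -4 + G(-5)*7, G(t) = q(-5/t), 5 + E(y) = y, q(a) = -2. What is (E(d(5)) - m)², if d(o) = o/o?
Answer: 196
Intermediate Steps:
d(o) = 1
E(y) = -5 + y
G(t) = -2
m = -18 (m = -4 - 2*7 = -4 - 14 = -18)
(E(d(5)) - m)² = ((-5 + 1) - 1*(-18))² = (-4 + 18)² = 14² = 196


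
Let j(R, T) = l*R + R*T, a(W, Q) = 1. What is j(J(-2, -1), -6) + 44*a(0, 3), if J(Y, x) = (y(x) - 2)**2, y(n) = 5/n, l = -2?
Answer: -348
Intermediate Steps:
J(Y, x) = (-2 + 5/x)**2 (J(Y, x) = (5/x - 2)**2 = (-2 + 5/x)**2)
j(R, T) = -2*R + R*T
j(J(-2, -1), -6) + 44*a(0, 3) = ((-5 + 2*(-1))**2/(-1)**2)*(-2 - 6) + 44*1 = (1*(-5 - 2)**2)*(-8) + 44 = (1*(-7)**2)*(-8) + 44 = (1*49)*(-8) + 44 = 49*(-8) + 44 = -392 + 44 = -348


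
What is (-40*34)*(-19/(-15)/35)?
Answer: -5168/105 ≈ -49.219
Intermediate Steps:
(-40*34)*(-19/(-15)/35) = -1360*(-19*(-1/15))/35 = -5168/(3*35) = -1360*19/525 = -5168/105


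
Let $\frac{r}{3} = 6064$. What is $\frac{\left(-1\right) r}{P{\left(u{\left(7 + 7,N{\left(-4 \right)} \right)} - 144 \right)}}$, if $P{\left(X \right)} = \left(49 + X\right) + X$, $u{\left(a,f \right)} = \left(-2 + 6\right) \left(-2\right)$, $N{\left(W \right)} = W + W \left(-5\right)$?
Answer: $\frac{6064}{85} \approx 71.341$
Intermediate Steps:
$N{\left(W \right)} = - 4 W$ ($N{\left(W \right)} = W - 5 W = - 4 W$)
$u{\left(a,f \right)} = -8$ ($u{\left(a,f \right)} = 4 \left(-2\right) = -8$)
$P{\left(X \right)} = 49 + 2 X$
$r = 18192$ ($r = 3 \cdot 6064 = 18192$)
$\frac{\left(-1\right) r}{P{\left(u{\left(7 + 7,N{\left(-4 \right)} \right)} - 144 \right)}} = \frac{\left(-1\right) 18192}{49 + 2 \left(-8 - 144\right)} = - \frac{18192}{49 + 2 \left(-152\right)} = - \frac{18192}{49 - 304} = - \frac{18192}{-255} = \left(-18192\right) \left(- \frac{1}{255}\right) = \frac{6064}{85}$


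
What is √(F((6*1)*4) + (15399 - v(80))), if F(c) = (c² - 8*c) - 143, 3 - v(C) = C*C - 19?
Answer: √22018 ≈ 148.38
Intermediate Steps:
v(C) = 22 - C² (v(C) = 3 - (C*C - 19) = 3 - (C² - 19) = 3 - (-19 + C²) = 3 + (19 - C²) = 22 - C²)
F(c) = -143 + c² - 8*c
√(F((6*1)*4) + (15399 - v(80))) = √((-143 + ((6*1)*4)² - 8*6*1*4) + (15399 - (22 - 1*80²))) = √((-143 + (6*4)² - 48*4) + (15399 - (22 - 1*6400))) = √((-143 + 24² - 8*24) + (15399 - (22 - 6400))) = √((-143 + 576 - 192) + (15399 - 1*(-6378))) = √(241 + (15399 + 6378)) = √(241 + 21777) = √22018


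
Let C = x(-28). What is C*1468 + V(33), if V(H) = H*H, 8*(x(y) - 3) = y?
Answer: 355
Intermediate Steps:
x(y) = 3 + y/8
C = -1/2 (C = 3 + (1/8)*(-28) = 3 - 7/2 = -1/2 ≈ -0.50000)
V(H) = H**2
C*1468 + V(33) = -1/2*1468 + 33**2 = -734 + 1089 = 355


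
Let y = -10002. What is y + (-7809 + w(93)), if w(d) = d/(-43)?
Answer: -765966/43 ≈ -17813.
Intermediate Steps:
w(d) = -d/43 (w(d) = d*(-1/43) = -d/43)
y + (-7809 + w(93)) = -10002 + (-7809 - 1/43*93) = -10002 + (-7809 - 93/43) = -10002 - 335880/43 = -765966/43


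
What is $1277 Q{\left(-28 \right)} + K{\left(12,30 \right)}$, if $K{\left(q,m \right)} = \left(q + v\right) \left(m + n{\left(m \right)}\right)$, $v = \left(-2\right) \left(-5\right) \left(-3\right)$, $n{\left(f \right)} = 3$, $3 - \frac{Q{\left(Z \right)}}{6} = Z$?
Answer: $236928$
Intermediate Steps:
$Q{\left(Z \right)} = 18 - 6 Z$
$v = -30$ ($v = 10 \left(-3\right) = -30$)
$K{\left(q,m \right)} = \left(-30 + q\right) \left(3 + m\right)$ ($K{\left(q,m \right)} = \left(q - 30\right) \left(m + 3\right) = \left(-30 + q\right) \left(3 + m\right)$)
$1277 Q{\left(-28 \right)} + K{\left(12,30 \right)} = 1277 \left(18 - -168\right) + \left(-90 - 900 + 3 \cdot 12 + 30 \cdot 12\right) = 1277 \left(18 + 168\right) + \left(-90 - 900 + 36 + 360\right) = 1277 \cdot 186 - 594 = 237522 - 594 = 236928$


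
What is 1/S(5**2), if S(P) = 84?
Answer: 1/84 ≈ 0.011905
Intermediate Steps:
1/S(5**2) = 1/84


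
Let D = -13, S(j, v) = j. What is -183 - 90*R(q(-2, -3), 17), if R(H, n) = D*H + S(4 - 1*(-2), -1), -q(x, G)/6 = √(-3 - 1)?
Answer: -723 - 14040*I ≈ -723.0 - 14040.0*I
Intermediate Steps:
q(x, G) = -12*I (q(x, G) = -6*√(-3 - 1) = -12*I)
R(H, n) = 6 - 13*H (R(H, n) = -13*H + (4 - 1*(-2)) = -13*H + (4 + 2) = -13*H + 6 = 6 - 13*H)
-183 - 90*R(q(-2, -3), 17) = -183 - 90*(6 - (-156)*I) = -183 - 90*(6 + 156*I) = -183 + (-540 - 14040*I) = -723 - 14040*I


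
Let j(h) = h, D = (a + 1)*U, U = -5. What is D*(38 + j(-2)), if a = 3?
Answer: -720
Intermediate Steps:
D = -20 (D = (3 + 1)*(-5) = 4*(-5) = -20)
D*(38 + j(-2)) = -20*(38 - 2) = -20*36 = -720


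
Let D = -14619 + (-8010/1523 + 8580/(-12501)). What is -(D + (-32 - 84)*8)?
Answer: 98704296977/6346341 ≈ 15553.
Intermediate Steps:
D = -92814892529/6346341 (D = -14619 + (-8010*1/1523 + 8580*(-1/12501)) = -14619 + (-8010/1523 - 2860/4167) = -14619 - 37733450/6346341 = -92814892529/6346341 ≈ -14625.)
-(D + (-32 - 84)*8) = -(-92814892529/6346341 + (-32 - 84)*8) = -(-92814892529/6346341 - 116*8) = -(-92814892529/6346341 - 928) = -1*(-98704296977/6346341) = 98704296977/6346341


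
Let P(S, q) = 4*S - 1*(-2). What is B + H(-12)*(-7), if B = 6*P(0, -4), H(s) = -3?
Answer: 33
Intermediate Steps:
P(S, q) = 2 + 4*S (P(S, q) = 4*S + 2 = 2 + 4*S)
B = 12 (B = 6*(2 + 4*0) = 6*(2 + 0) = 6*2 = 12)
B + H(-12)*(-7) = 12 - 3*(-7) = 12 + 21 = 33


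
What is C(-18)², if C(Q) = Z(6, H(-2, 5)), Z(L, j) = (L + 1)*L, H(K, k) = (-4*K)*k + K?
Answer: 1764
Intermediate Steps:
H(K, k) = K - 4*K*k (H(K, k) = -4*K*k + K = K - 4*K*k)
Z(L, j) = L*(1 + L) (Z(L, j) = (1 + L)*L = L*(1 + L))
C(Q) = 42 (C(Q) = 6*(1 + 6) = 6*7 = 42)
C(-18)² = 42² = 1764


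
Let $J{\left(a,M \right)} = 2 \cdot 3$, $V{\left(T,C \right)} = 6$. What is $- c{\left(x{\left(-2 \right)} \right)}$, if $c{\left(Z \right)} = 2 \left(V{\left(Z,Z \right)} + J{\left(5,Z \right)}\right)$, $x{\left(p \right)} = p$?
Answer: $-24$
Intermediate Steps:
$J{\left(a,M \right)} = 6$
$c{\left(Z \right)} = 24$ ($c{\left(Z \right)} = 2 \left(6 + 6\right) = 2 \cdot 12 = 24$)
$- c{\left(x{\left(-2 \right)} \right)} = \left(-1\right) 24 = -24$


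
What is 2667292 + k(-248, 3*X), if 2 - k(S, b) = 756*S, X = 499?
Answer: 2854782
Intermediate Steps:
k(S, b) = 2 - 756*S
2667292 + k(-248, 3*X) = 2667292 + (2 - 756*(-248)) = 2667292 + (2 + 187488) = 2667292 + 187490 = 2854782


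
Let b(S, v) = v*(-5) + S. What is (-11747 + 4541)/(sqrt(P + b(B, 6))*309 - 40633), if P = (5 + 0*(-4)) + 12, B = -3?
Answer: 292801398/1652568385 + 8906616*I/1652568385 ≈ 0.17718 + 0.0053896*I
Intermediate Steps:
b(S, v) = S - 5*v (b(S, v) = -5*v + S = S - 5*v)
P = 17 (P = (5 + 0) + 12 = 5 + 12 = 17)
(-11747 + 4541)/(sqrt(P + b(B, 6))*309 - 40633) = (-11747 + 4541)/(sqrt(17 + (-3 - 5*6))*309 - 40633) = -7206/(sqrt(17 + (-3 - 30))*309 - 40633) = -7206/(sqrt(17 - 33)*309 - 40633) = -7206/(sqrt(-16)*309 - 40633) = -7206/((4*I)*309 - 40633) = -7206/(1236*I - 40633) = -7206*(-40633 - 1236*I)/1652568385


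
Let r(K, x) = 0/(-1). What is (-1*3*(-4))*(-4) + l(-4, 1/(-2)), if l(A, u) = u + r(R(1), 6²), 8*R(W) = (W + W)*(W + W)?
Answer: -97/2 ≈ -48.500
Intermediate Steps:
R(W) = W²/2 (R(W) = ((W + W)*(W + W))/8 = ((2*W)*(2*W))/8 = (4*W²)/8 = W²/2)
r(K, x) = 0 (r(K, x) = 0*(-1) = 0)
l(A, u) = u (l(A, u) = u + 0 = u)
(-1*3*(-4))*(-4) + l(-4, 1/(-2)) = (-1*3*(-4))*(-4) + 1/(-2) = -3*(-4)*(-4) - ½ = 12*(-4) - ½ = -48 - ½ = -97/2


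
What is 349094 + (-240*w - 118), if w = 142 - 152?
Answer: 351376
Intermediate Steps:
w = -10
349094 + (-240*w - 118) = 349094 + (-240*(-10) - 118) = 349094 + (2400 - 118) = 349094 + 2282 = 351376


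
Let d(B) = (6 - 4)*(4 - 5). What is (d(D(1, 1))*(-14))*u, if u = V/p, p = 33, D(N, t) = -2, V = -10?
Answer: -280/33 ≈ -8.4848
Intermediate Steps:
u = -10/33 ≈ -0.30303
d(B) = -2 (d(B) = 2*(-1) = -2)
(d(D(1, 1))*(-14))*u = -2*(-14)*(-10/33) = 28*(-10/33) = -280/33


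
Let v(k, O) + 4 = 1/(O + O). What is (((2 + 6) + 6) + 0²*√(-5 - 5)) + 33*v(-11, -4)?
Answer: -977/8 ≈ -122.13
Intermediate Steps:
v(k, O) = -4 + 1/(2*O) (v(k, O) = -4 + 1/(O + O) = -4 + 1/(2*O))
(((2 + 6) + 6) + 0²*√(-5 - 5)) + 33*v(-11, -4) = (((2 + 6) + 6) + 0²*√(-5 - 5)) + 33*(-4 + (½)/(-4)) = ((8 + 6) + 0*√(-10)) + 33*(-4 + (½)*(-¼)) = (14 + 0*(I*√10)) + 33*(-4 - ⅛) = (14 + 0) + 33*(-33/8) = 14 - 1089/8 = -977/8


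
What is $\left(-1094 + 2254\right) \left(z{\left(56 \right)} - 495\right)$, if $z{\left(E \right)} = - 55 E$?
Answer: $-4147000$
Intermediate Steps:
$\left(-1094 + 2254\right) \left(z{\left(56 \right)} - 495\right) = \left(-1094 + 2254\right) \left(\left(-55\right) 56 - 495\right) = 1160 \left(-3080 - 495\right) = 1160 \left(-3575\right) = -4147000$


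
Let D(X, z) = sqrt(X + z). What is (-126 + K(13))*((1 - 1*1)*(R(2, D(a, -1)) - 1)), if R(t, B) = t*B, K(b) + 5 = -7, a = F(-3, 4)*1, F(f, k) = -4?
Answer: 0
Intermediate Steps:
a = -4 (a = -4*1 = -4)
K(b) = -12 (K(b) = -5 - 7 = -12)
R(t, B) = B*t
(-126 + K(13))*((1 - 1*1)*(R(2, D(a, -1)) - 1)) = (-126 - 12)*((1 - 1*1)*(sqrt(-4 - 1)*2 - 1)) = -138*(1 - 1)*(sqrt(-5)*2 - 1) = -0*((I*sqrt(5))*2 - 1) = -0*(2*I*sqrt(5) - 1) = -0*(-1 + 2*I*sqrt(5)) = -138*0 = 0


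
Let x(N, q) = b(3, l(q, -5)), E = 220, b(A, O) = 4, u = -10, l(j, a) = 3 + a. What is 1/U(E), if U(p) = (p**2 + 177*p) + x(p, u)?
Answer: 1/87344 ≈ 1.1449e-5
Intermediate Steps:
x(N, q) = 4
U(p) = 4 + p**2 + 177*p (U(p) = (p**2 + 177*p) + 4 = 4 + p**2 + 177*p)
1/U(E) = 1/(4 + 220**2 + 177*220) = 1/(4 + 48400 + 38940) = 1/87344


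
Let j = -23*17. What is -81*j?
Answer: 31671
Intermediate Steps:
j = -391
-81*j = -81*(-391) = 31671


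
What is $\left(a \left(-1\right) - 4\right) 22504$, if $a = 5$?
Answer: $-202536$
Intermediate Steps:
$\left(a \left(-1\right) - 4\right) 22504 = \left(5 \left(-1\right) - 4\right) 22504 = \left(-5 - 4\right) 22504 = \left(-9\right) 22504 = -202536$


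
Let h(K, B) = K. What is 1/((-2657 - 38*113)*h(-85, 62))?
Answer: 1/590835 ≈ 1.6925e-6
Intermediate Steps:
1/((-2657 - 38*113)*h(-85, 62)) = 1/(-2657 - 38*113*(-85)) = -1/85/(-2657 - 4294) = -1/85/(-6951) = -1/6951*(-1/85) = 1/590835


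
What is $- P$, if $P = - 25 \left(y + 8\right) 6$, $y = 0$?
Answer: $1200$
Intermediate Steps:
$P = -1200$ ($P = - 25 \left(0 + 8\right) 6 = - 25 \cdot 8 \cdot 6 = \left(-25\right) 48 = -1200$)
$- P = \left(-1\right) \left(-1200\right) = 1200$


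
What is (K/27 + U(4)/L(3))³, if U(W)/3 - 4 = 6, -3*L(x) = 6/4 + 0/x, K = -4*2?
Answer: -4314825152/19683 ≈ -2.1922e+5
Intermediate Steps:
K = -8
L(x) = -½ (L(x) = -(6/4 + 0/x)/3 = -(6*(¼) + 0)/3 = -(3/2 + 0)/3 = -⅓*3/2 = -½)
U(W) = 30 (U(W) = 12 + 3*6 = 12 + 18 = 30)
(K/27 + U(4)/L(3))³ = (-8/27 + 30/(-½))³ = (-8*1/27 + 30*(-2))³ = (-8/27 - 60)³ = (-1628/27)³ = -4314825152/19683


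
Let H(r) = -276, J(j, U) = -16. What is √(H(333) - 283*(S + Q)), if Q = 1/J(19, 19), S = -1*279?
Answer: √1259179/4 ≈ 280.53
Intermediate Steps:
S = -279
Q = -1/16 (Q = 1/(-16) = -1/16 ≈ -0.062500)
√(H(333) - 283*(S + Q)) = √(-276 - 283*(-279 - 1/16)) = √(-276 - 283*(-4465/16)) = √(-276 + 1263595/16) = √(1259179/16) = √1259179/4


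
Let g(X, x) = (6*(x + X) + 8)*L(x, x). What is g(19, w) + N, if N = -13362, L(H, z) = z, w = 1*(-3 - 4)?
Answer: -13922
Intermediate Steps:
w = -7 (w = 1*(-7) = -7)
g(X, x) = x*(8 + 6*X + 6*x) (g(X, x) = (6*(x + X) + 8)*x = (6*(X + x) + 8)*x = ((6*X + 6*x) + 8)*x = (8 + 6*X + 6*x)*x = x*(8 + 6*X + 6*x))
g(19, w) + N = 2*(-7)*(4 + 3*19 + 3*(-7)) - 13362 = 2*(-7)*(4 + 57 - 21) - 13362 = 2*(-7)*40 - 13362 = -560 - 13362 = -13922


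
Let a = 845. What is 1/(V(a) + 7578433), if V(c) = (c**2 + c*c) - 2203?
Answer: 1/9004280 ≈ 1.1106e-7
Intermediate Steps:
V(c) = -2203 + 2*c**2 (V(c) = (c**2 + c**2) - 2203 = 2*c**2 - 2203 = -2203 + 2*c**2)
1/(V(a) + 7578433) = 1/((-2203 + 2*845**2) + 7578433) = 1/((-2203 + 2*714025) + 7578433) = 1/((-2203 + 1428050) + 7578433) = 1/(1425847 + 7578433) = 1/9004280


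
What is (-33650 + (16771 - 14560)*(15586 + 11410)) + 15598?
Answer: 59670104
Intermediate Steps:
(-33650 + (16771 - 14560)*(15586 + 11410)) + 15598 = (-33650 + 2211*26996) + 15598 = (-33650 + 59688156) + 15598 = 59654506 + 15598 = 59670104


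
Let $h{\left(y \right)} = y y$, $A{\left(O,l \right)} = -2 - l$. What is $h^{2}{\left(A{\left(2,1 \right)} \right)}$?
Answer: $81$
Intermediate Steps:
$h{\left(y \right)} = y^{2}$
$h^{2}{\left(A{\left(2,1 \right)} \right)} = \left(\left(-2 - 1\right)^{2}\right)^{2} = \left(\left(-3\right)^{2}\right)^{2} = 9^{2} = 81$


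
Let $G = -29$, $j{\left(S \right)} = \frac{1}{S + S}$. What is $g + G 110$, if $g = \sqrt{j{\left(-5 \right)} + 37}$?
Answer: $-3190 + \frac{3 \sqrt{410}}{10} \approx -3183.9$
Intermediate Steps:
$j{\left(S \right)} = \frac{1}{2 S}$
$g = \frac{3 \sqrt{410}}{10}$ ($g = \sqrt{\frac{1}{2 \left(-5\right)} + 37} = \sqrt{\frac{1}{2} \left(- \frac{1}{5}\right) + 37} = \sqrt{- \frac{1}{10} + 37} = \sqrt{\frac{369}{10}} = \frac{3 \sqrt{410}}{10} \approx 6.0745$)
$g + G 110 = \frac{3 \sqrt{410}}{10} - 3190 = -3190 + \frac{3 \sqrt{410}}{10}$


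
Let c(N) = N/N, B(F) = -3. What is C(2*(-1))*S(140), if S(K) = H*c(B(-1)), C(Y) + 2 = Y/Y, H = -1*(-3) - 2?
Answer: -1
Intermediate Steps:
c(N) = 1
H = 1 (H = 3 - 2 = 1)
C(Y) = -1 (C(Y) = -2 + Y/Y = -2 + 1 = -1)
S(K) = 1 (S(K) = 1*1 = 1)
C(2*(-1))*S(140) = -1*1 = -1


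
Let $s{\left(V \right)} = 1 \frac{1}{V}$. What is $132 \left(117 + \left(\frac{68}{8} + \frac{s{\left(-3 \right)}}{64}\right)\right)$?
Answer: $\frac{265045}{16} \approx 16565.0$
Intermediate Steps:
$s{\left(V \right)} = \frac{1}{V}$
$132 \left(117 + \left(\frac{68}{8} + \frac{s{\left(-3 \right)}}{64}\right)\right) = 132 \left(117 + \left(\frac{68}{8} + \frac{1}{\left(-3\right) 64}\right)\right) = 132 \left(117 + \left(68 \cdot \frac{1}{8} - \frac{1}{192}\right)\right) = 132 \left(117 + \left(\frac{17}{2} - \frac{1}{192}\right)\right) = 132 \left(117 + \frac{1631}{192}\right) = 132 \cdot \frac{24095}{192} = \frac{265045}{16}$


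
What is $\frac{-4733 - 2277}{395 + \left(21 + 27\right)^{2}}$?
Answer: $- \frac{7010}{2699} \approx -2.5973$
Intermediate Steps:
$\frac{-4733 - 2277}{395 + \left(21 + 27\right)^{2}} = - \frac{7010}{395 + 48^{2}} = - \frac{7010}{395 + 2304} = - \frac{7010}{2699}$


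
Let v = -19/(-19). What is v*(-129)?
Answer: -129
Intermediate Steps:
v = 1 (v = -19*(-1/19) = 1)
v*(-129) = 1*(-129) = -129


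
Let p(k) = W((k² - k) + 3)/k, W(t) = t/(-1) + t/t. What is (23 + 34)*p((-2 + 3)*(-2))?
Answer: 228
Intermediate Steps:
W(t) = 1 - t (W(t) = t*(-1) + 1 = -t + 1 = 1 - t)
p(k) = (-2 + k - k²)/k (p(k) = (1 - ((k² - k) + 3))/k = (1 - (3 + k² - k))/k = (1 + (-3 + k - k²))/k = (-2 + k - k²)/k)
(23 + 34)*p((-2 + 3)*(-2)) = (23 + 34)*(1 - (-2 + 3)*(-2) - 2*(-1/(2*(-2 + 3)))) = 57*(1 - (-2) - 2/(1*(-2))) = 57*(1 - 1*(-2) - 2/(-2)) = 57*(1 + 2 - 2*(-½)) = 57*(1 + 2 + 1) = 57*4 = 228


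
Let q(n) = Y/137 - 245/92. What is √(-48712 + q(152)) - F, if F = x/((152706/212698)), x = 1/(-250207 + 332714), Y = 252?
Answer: -106349/6299656971 + I*√1934639727779/6302 ≈ -1.6882e-5 + 220.71*I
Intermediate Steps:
q(n) = -10381/12604 (q(n) = 252/137 - 245/92 = -10381/12604)
x = 1/82507 ≈ 1.2120e-5
F = 106349/6299656971 (F = 1/(82507*((152706/212698))) = 1/(82507*((152706*(1/212698)))) = 1/(82507*(76353/106349)) = (1/82507)*(106349/76353) = 106349/6299656971 ≈ 1.6882e-5)
√(-48712 + q(152)) - F = √(-48712 - 10381/12604) - 1*106349/6299656971 = √(-613976429/12604) - 106349/6299656971 = I*√1934639727779/6302 - 106349/6299656971 = -106349/6299656971 + I*√1934639727779/6302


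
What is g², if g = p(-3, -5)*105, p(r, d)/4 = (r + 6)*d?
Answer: 39690000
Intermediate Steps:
p(r, d) = 4*d*(6 + r) (p(r, d) = 4*((r + 6)*d) = 4*((6 + r)*d) = 4*(d*(6 + r)) = 4*d*(6 + r))
g = -6300 (g = (4*(-5)*(6 - 3))*105 = (4*(-5)*3)*105 = -60*105 = -6300)
g² = (-6300)² = 39690000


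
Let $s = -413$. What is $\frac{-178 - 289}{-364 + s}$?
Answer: $\frac{467}{777} \approx 0.60103$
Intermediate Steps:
$\frac{-178 - 289}{-364 + s} = \frac{-178 - 289}{-364 - 413} = - \frac{467}{-777} = \left(-467\right) \left(- \frac{1}{777}\right) = \frac{467}{777}$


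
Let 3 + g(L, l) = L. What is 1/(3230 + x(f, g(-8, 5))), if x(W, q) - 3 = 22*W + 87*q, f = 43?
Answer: 1/3222 ≈ 0.00031037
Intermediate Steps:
g(L, l) = -3 + L
x(W, q) = 3 + 22*W + 87*q (x(W, q) = 3 + (22*W + 87*q) = 3 + 22*W + 87*q)
1/(3230 + x(f, g(-8, 5))) = 1/(3230 + (3 + 22*43 + 87*(-3 - 8))) = 1/(3230 + (3 + 946 + 87*(-11))) = 1/(3230 + (3 + 946 - 957)) = 1/(3230 - 8) = 1/3222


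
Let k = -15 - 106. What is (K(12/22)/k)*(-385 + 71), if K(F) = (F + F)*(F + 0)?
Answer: 22608/14641 ≈ 1.5442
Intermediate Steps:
k = -121
K(F) = 2*F² (K(F) = (2*F)*F = 2*F²)
(K(12/22)/k)*(-385 + 71) = ((2*(12/22)²)/(-121))*(-385 + 71) = ((2*(12*(1/22))²)*(-1/121))*(-314) = ((2*(6/11)²)*(-1/121))*(-314) = ((2*(36/121))*(-1/121))*(-314) = ((72/121)*(-1/121))*(-314) = -72/14641*(-314) = 22608/14641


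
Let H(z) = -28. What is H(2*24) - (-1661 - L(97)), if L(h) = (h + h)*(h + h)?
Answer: 39269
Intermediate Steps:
L(h) = 4*h**2 (L(h) = (2*h)*(2*h) = 4*h**2)
H(2*24) - (-1661 - L(97)) = -28 - (-1661 - 4*97**2) = -28 - (-1661 - 4*9409) = -28 - (-1661 - 1*37636) = -28 - (-1661 - 37636) = -28 - 1*(-39297) = -28 + 39297 = 39269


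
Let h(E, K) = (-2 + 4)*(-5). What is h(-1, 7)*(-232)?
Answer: 2320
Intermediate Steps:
h(E, K) = -10 (h(E, K) = 2*(-5) = -10)
h(-1, 7)*(-232) = -10*(-232) = 2320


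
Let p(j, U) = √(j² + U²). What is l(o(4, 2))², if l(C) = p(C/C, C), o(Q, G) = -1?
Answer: 2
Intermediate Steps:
p(j, U) = √(U² + j²)
l(C) = √(1 + C²) (l(C) = √(C² + (C/C)²) = √(C² + 1²) = √(C² + 1) = √(1 + C²))
l(o(4, 2))² = (√(1 + (-1)²))² = (√(1 + 1))² = (√2)² = 2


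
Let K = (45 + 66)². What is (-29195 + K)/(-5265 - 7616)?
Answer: 1534/1171 ≈ 1.3100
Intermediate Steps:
K = 12321 (K = 111² = 12321)
(-29195 + K)/(-5265 - 7616) = (-29195 + 12321)/(-5265 - 7616) = -16874/(-12881) = -16874*(-1/12881) = 1534/1171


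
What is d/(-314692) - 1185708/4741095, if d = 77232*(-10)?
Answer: 274042472372/124332055645 ≈ 2.2041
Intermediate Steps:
d = -772320
d/(-314692) - 1185708/4741095 = -772320/(-314692) - 1185708/4741095 = -772320*(-1/314692) - 1185708*1/4741095 = 193080/78673 - 395236/1580365 = 274042472372/124332055645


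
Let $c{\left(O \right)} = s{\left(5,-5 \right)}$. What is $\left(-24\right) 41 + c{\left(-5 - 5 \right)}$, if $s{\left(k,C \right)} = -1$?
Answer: $-985$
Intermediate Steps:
$c{\left(O \right)} = -1$
$\left(-24\right) 41 + c{\left(-5 - 5 \right)} = \left(-24\right) 41 - 1 = -984 - 1 = -985$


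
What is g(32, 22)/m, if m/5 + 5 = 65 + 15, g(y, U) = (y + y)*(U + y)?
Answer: 1152/125 ≈ 9.2160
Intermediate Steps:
g(y, U) = 2*y*(U + y) (g(y, U) = (2*y)*(U + y) = 2*y*(U + y))
m = 375 (m = -25 + 5*(65 + 15) = -25 + 5*80 = -25 + 400 = 375)
g(32, 22)/m = (2*32*(22 + 32))/375 = (2*32*54)*(1/375) = 3456*(1/375) = 1152/125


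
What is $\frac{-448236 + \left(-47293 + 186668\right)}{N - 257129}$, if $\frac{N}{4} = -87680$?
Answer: $\frac{308861}{607849} \approx 0.50812$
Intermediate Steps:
$N = -350720$ ($N = 4 \left(-87680\right) = -350720$)
$\frac{-448236 + \left(-47293 + 186668\right)}{N - 257129} = \frac{-448236 + \left(-47293 + 186668\right)}{-350720 - 257129} = \frac{-448236 + 139375}{-607849} = \left(-308861\right) \left(- \frac{1}{607849}\right) = \frac{308861}{607849}$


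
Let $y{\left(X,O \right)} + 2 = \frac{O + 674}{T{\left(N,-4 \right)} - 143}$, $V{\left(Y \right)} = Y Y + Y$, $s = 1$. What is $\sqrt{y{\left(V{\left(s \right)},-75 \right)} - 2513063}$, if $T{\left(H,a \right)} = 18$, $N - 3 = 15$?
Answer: $\frac{2 i \sqrt{392667155}}{25} \approx 1585.3 i$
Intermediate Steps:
$N = 18$ ($N = 3 + 15 = 18$)
$V{\left(Y \right)} = Y + Y^{2}$ ($V{\left(Y \right)} = Y^{2} + Y = Y + Y^{2}$)
$y{\left(X,O \right)} = - \frac{924}{125} - \frac{O}{125}$ ($y{\left(X,O \right)} = -2 + \frac{O + 674}{18 - 143} = -2 + \frac{674 + O}{-125} = -2 + \left(674 + O\right) \left(- \frac{1}{125}\right) = -2 - \left(\frac{674}{125} + \frac{O}{125}\right) = - \frac{924}{125} - \frac{O}{125}$)
$\sqrt{y{\left(V{\left(s \right)},-75 \right)} - 2513063} = \sqrt{\left(- \frac{924}{125} - - \frac{3}{5}\right) - 2513063} = \sqrt{\left(- \frac{924}{125} + \frac{3}{5}\right) - 2513063} = \sqrt{- \frac{849}{125} - 2513063} = \sqrt{- \frac{314133724}{125}} = \frac{2 i \sqrt{392667155}}{25}$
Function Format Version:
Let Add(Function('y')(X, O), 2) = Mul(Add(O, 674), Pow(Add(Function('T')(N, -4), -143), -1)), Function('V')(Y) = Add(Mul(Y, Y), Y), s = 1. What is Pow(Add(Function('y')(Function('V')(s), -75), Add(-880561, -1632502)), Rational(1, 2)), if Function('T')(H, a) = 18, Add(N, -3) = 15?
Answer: Mul(Rational(2, 25), I, Pow(392667155, Rational(1, 2))) ≈ Mul(1585.3, I)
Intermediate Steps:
N = 18 (N = Add(3, 15) = 18)
Function('V')(Y) = Add(Y, Pow(Y, 2)) (Function('V')(Y) = Add(Pow(Y, 2), Y) = Add(Y, Pow(Y, 2)))
Function('y')(X, O) = Add(Rational(-924, 125), Mul(Rational(-1, 125), O)) (Function('y')(X, O) = Add(-2, Mul(Add(O, 674), Pow(Add(18, -143), -1))) = Add(-2, Mul(Add(674, O), Pow(-125, -1))) = Add(-2, Mul(Add(674, O), Rational(-1, 125))) = Add(-2, Add(Rational(-674, 125), Mul(Rational(-1, 125), O))) = Add(Rational(-924, 125), Mul(Rational(-1, 125), O)))
Pow(Add(Function('y')(Function('V')(s), -75), Add(-880561, -1632502)), Rational(1, 2)) = Pow(Add(Add(Rational(-924, 125), Mul(Rational(-1, 125), -75)), Add(-880561, -1632502)), Rational(1, 2)) = Pow(Add(Add(Rational(-924, 125), Rational(3, 5)), -2513063), Rational(1, 2)) = Pow(Add(Rational(-849, 125), -2513063), Rational(1, 2)) = Pow(Rational(-314133724, 125), Rational(1, 2)) = Mul(Rational(2, 25), I, Pow(392667155, Rational(1, 2)))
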